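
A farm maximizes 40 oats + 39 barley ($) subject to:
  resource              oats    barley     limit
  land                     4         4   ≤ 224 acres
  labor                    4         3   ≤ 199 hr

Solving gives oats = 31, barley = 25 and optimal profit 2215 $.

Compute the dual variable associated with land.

9

Check each constraint at x*: land 224/224 (tight); labor 199/199 (tight).
Dual feasibility on the basic columns requires 4·y_land + 4·y_labor = 40, 4·y_land + 3·y_labor = 39.
→ y_land = 9 and y_labor = 1.
Shadow price of land = 9.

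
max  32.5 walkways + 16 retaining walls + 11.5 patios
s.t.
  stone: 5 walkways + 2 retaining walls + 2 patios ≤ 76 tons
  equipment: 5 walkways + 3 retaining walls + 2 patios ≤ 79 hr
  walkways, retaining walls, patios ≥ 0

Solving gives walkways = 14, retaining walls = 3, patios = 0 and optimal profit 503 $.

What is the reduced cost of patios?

-1.5

Both stone and equipment are binding at x*.
From A_Bᵀ y = c: 5·y_stone + 5·y_equipment = 32.5; 2·y_stone + 3·y_equipment = 16.
→ y_stone = 3.5 and y_equipment = 3.
Reduced cost of patios: c₃ − yᵀa₃ = 11.5 − (3.5·2 + 3·2) = 11.5 − 13 = -1.5.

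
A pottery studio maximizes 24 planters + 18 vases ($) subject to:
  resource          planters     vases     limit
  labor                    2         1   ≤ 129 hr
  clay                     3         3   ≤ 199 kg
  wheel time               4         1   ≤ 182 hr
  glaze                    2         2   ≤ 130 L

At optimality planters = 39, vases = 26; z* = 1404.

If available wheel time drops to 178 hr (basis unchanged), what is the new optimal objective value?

1396

Binding: wheel time and glaze. Non-binding: labor (25 unused), clay (4 unused).
Since labor, clay are not tight, their duals are 0.
The binding rows give the dual system: 4·y_wheel time + 2·y_glaze = 24 and 1·y_wheel time + 2·y_glaze = 18.
→ y_wheel time = 2 and y_glaze = 8.
Δz = y_wheel time·Δb = 2 × (-4) = -8, so new z* = 1404 − 8 = 1396.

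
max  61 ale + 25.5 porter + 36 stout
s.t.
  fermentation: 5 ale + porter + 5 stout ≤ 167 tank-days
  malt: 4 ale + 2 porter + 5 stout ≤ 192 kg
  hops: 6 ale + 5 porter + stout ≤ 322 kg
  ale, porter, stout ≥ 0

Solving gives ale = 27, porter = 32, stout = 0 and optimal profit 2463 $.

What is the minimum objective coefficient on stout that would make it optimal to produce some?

Binding: fermentation and hops. Non-binding: malt (20 unused).
By complementary slackness, y = 0 for the non-binding constraint.
From A_Bᵀ y = c: 5·y_fermentation + 6·y_hops = 61; 1·y_fermentation + 5·y_hops = 25.5.
This yields shadow prices y_fermentation = 8, y_hops = 3.5.
stout enters the basis when its profit ≥ yᵀa₃ = 8·5 + 3.5·1 = 43.5.

43.5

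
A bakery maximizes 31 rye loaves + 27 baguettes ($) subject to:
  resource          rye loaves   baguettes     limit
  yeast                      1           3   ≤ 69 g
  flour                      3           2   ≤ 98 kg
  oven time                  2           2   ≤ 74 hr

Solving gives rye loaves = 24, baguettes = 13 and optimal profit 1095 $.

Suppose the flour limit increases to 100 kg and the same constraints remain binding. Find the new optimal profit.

1103

Check each constraint at x*: yeast 63/69 (slack 6); flour 98/98 (tight); oven time 74/74 (tight).
Since yeast is not tight, its dual is 0.
Dual feasibility on the basic columns requires 3·y_flour + 2·y_oven time = 31, 2·y_flour + 2·y_oven time = 27.
This yields shadow prices y_flour = 4, y_oven time = 9.5.
Δz = y_flour·Δb = 4 × (2) = 8, so new z* = 1095 + 8 = 1103.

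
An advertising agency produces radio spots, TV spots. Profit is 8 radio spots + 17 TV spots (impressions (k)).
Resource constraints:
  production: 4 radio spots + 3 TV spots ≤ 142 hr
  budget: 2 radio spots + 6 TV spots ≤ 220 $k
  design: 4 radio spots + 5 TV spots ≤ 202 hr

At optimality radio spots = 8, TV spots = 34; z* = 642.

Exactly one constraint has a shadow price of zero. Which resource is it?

production

production: 134/142 (slack 8)
budget: 220/220 (binding)
design: 202/202 (binding)
By complementary slackness, a constraint with positive slack has shadow price 0 → production.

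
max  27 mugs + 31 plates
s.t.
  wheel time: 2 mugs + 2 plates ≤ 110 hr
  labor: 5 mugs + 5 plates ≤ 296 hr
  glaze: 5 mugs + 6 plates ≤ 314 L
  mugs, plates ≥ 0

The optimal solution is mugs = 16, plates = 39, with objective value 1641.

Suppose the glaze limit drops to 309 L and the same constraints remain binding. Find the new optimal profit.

Binding: wheel time and glaze. Non-binding: labor (21 unused).
By complementary slackness, y = 0 for the non-binding constraint.
From A_Bᵀ y = c: 2·y_wheel time + 5·y_glaze = 27; 2·y_wheel time + 6·y_glaze = 31.
→ y_wheel time = 3.5 and y_glaze = 4.
Δz = y_glaze·Δb = 4 × (-5) = -20, so new z* = 1641 − 20 = 1621.

1621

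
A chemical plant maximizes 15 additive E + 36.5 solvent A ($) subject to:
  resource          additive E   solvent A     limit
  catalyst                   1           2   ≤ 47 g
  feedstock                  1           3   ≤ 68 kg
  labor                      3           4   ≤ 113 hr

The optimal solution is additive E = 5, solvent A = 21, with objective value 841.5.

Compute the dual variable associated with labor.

At the optimum: catalyst uses 47 of 47 (binding); feedstock uses 68 of 68 (binding); labor uses 99 of 113 (slack = 14).
By complementary slackness, y = 0 for the non-binding constraint.
Dual feasibility on the basic columns requires 1·y_catalyst + 1·y_feedstock = 15, 2·y_catalyst + 3·y_feedstock = 36.5.
This yields shadow prices y_catalyst = 8.5, y_feedstock = 6.5.
Shadow price of labor = 0.

0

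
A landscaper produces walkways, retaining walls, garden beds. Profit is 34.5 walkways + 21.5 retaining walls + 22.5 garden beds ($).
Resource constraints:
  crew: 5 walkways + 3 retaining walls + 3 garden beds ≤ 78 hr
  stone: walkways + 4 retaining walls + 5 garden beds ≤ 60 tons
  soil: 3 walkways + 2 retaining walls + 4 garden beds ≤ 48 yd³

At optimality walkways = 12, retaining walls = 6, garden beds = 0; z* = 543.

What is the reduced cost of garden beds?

At the optimum: crew uses 78 of 78 (binding); stone uses 36 of 60 (slack = 24); soil uses 48 of 48 (binding).
By complementary slackness, y = 0 for the non-binding constraint.
The binding rows give the dual system: 5·y_crew + 3·y_soil = 34.5 and 3·y_crew + 2·y_soil = 21.5.
→ y_crew = 4.5 and y_soil = 4.
Reduced cost of garden beds: c₃ − yᵀa₃ = 22.5 − (4.5·3 + 4·4) = 22.5 − 29.5 = -7.

-7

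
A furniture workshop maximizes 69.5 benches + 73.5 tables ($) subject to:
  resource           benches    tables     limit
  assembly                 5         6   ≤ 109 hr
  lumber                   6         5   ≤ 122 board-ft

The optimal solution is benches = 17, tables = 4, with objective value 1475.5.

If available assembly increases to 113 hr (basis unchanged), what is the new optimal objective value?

Both assembly and lumber are binding at x*.
From A_Bᵀ y = c: 5·y_assembly + 6·y_lumber = 69.5; 6·y_assembly + 5·y_lumber = 73.5.
Solving: y_assembly = 8.5, y_lumber = 4.5.
Δz = y_assembly·Δb = 8.5 × (4) = 34, so new z* = 1475.5 + 34 = 1509.5.

1509.5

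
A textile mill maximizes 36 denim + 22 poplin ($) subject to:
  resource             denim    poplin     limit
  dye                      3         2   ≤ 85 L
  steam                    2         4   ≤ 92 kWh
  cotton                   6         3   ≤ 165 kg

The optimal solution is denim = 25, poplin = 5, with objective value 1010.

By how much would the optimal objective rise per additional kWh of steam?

Check each constraint at x*: dye 85/85 (tight); steam 70/92 (slack 22); cotton 165/165 (tight).
By complementary slackness, y = 0 for the non-binding constraint.
From A_Bᵀ y = c: 3·y_dye + 6·y_cotton = 36; 2·y_dye + 3·y_cotton = 22.
Solving: y_dye = 8, y_cotton = 2.
Shadow price of steam = 0.

0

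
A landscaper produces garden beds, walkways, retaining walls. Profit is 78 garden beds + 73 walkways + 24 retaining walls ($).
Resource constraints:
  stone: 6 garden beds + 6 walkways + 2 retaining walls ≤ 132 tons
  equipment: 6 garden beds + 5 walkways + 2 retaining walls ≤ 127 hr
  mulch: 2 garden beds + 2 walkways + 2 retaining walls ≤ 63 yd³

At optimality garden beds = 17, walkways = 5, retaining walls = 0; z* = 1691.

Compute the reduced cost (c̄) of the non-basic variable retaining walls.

Binding: stone and equipment. Non-binding: mulch (19 unused).
By complementary slackness, y = 0 for the non-binding constraint.
From A_Bᵀ y = c: 6·y_stone + 6·y_equipment = 78; 6·y_stone + 5·y_equipment = 73.
This yields shadow prices y_stone = 8, y_equipment = 5.
Reduced cost of retaining walls: c₃ − yᵀa₃ = 24 − (8·2 + 5·2) = 24 − 26 = -2.

-2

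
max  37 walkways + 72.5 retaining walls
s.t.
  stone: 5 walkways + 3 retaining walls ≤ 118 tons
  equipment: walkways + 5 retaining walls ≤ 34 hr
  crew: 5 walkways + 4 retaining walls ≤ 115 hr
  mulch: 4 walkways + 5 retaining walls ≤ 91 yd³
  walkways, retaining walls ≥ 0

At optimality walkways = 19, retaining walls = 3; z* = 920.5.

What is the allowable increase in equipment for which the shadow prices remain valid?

Binding constraints: equipment, mulch. The basis is B = [[1,5],[4,5]] with det -15.
Per unit increase in equipment, x* moves by d = (-0.3333, 0.2667).
The basis stays optimal until walkways reaches 0; allowable increase = 57 hr.

57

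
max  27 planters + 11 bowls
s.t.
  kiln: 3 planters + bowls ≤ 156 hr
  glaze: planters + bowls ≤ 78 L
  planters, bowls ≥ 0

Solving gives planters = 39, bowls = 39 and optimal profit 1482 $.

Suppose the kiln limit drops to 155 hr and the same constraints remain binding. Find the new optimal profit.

Both kiln and glaze are binding at x*.
The binding rows give the dual system: 3·y_kiln + 1·y_glaze = 27 and 1·y_kiln + 1·y_glaze = 11.
→ y_kiln = 8 and y_glaze = 3.
Δz = y_kiln·Δb = 8 × (-1) = -8, so new z* = 1482 − 8 = 1474.

1474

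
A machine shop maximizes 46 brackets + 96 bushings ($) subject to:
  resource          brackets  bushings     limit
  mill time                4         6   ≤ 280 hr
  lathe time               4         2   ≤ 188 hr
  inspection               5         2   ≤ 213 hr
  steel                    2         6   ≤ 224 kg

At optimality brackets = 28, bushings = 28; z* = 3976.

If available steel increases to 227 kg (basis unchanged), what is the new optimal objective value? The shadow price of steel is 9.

4003

Δb = 3, so new z* = 3976 + (9)·(3) = 3976 + 27 = 4003.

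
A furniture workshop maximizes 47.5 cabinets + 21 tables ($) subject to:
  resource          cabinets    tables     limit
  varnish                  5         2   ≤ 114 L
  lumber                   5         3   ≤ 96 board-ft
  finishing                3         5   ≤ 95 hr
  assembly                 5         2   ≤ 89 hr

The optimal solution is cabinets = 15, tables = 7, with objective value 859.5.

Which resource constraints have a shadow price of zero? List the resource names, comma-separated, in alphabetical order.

finishing, varnish

varnish: 89/114 (slack 25)
lumber: 96/96 (binding)
finishing: 80/95 (slack 15)
assembly: 89/89 (binding)
By complementary slackness, a constraint with positive slack has shadow price 0 → finishing, varnish.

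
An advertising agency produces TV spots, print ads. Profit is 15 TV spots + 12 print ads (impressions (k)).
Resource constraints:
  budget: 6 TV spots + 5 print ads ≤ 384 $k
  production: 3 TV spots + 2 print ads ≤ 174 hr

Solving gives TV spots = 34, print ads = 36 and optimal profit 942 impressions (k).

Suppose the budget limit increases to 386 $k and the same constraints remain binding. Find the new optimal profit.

946

Check each constraint at x*: budget 384/384 (tight); production 174/174 (tight).
From A_Bᵀ y = c: 6·y_budget + 3·y_production = 15; 5·y_budget + 2·y_production = 12.
→ y_budget = 2 and y_production = 1.
Δz = y_budget·Δb = 2 × (2) = 4, so new z* = 942 + 4 = 946.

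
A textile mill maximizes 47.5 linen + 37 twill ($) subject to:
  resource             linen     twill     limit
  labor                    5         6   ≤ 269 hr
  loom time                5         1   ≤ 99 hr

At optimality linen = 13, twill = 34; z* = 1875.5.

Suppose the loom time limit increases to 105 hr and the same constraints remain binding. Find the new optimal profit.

At the optimum: labor uses 269 of 269 (binding); loom time uses 99 of 99 (binding).
From A_Bᵀ y = c: 5·y_labor + 5·y_loom time = 47.5; 6·y_labor + 1·y_loom time = 37.
Solving: y_labor = 5.5, y_loom time = 4.
Δz = y_loom time·Δb = 4 × (6) = 24, so new z* = 1875.5 + 24 = 1899.5.

1899.5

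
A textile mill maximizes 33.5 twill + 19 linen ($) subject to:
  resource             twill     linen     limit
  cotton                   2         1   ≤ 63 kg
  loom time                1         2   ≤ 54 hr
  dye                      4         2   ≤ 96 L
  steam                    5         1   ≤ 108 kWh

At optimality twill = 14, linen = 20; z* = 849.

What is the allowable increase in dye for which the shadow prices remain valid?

Binding constraints: loom time, dye. The basis is B = [[1,2],[4,2]] with det -6.
Per unit increase in dye, x* moves by d = (0.3333, -0.1667).
The basis stays optimal until steam becomes binding; allowable increase = 12 L.

12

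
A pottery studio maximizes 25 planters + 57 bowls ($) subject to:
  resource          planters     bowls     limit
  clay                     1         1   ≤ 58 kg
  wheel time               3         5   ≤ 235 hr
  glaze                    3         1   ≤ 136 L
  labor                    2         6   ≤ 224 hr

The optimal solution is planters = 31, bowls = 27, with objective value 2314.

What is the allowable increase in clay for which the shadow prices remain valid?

3.5

Binding constraints: clay, labor. The basis is B = [[1,1],[2,6]] with det 4.
Per unit increase in clay, x* moves by d = (1.5, -0.5).
The basis stays optimal until wheel time becomes binding; allowable increase = 3.5 kg.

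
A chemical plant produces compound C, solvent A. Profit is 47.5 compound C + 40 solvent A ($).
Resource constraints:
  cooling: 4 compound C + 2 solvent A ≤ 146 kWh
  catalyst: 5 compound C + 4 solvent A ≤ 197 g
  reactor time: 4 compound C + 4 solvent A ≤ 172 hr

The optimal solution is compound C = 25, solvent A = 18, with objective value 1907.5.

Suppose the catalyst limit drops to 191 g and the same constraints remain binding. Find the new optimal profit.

At the optimum: cooling uses 136 of 146 (slack = 10); catalyst uses 197 of 197 (binding); reactor time uses 172 of 172 (binding).
Slack constraints have shadow price 0 (complementary slackness).
From A_Bᵀ y = c: 5·y_catalyst + 4·y_reactor time = 47.5; 4·y_catalyst + 4·y_reactor time = 40.
Solving: y_catalyst = 7.5, y_reactor time = 2.5.
Δz = y_catalyst·Δb = 7.5 × (-6) = -45, so new z* = 1907.5 − 45 = 1862.5.

1862.5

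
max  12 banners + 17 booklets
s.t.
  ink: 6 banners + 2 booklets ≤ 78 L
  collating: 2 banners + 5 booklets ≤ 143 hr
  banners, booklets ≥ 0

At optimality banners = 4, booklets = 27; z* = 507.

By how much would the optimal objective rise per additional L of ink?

1

Check each constraint at x*: ink 78/78 (tight); collating 143/143 (tight).
From A_Bᵀ y = c: 6·y_ink + 2·y_collating = 12; 2·y_ink + 5·y_collating = 17.
→ y_ink = 1 and y_collating = 3.
Shadow price of ink = 1.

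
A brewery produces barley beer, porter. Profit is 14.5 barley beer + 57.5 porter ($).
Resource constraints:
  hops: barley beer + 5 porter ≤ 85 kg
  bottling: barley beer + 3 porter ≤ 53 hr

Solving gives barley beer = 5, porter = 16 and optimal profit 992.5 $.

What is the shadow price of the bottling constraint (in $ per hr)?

7.5

At the optimum: hops uses 85 of 85 (binding); bottling uses 53 of 53 (binding).
Dual feasibility on the basic columns requires 1·y_hops + 1·y_bottling = 14.5, 5·y_hops + 3·y_bottling = 57.5.
→ y_hops = 7 and y_bottling = 7.5.
Shadow price of bottling = 7.5.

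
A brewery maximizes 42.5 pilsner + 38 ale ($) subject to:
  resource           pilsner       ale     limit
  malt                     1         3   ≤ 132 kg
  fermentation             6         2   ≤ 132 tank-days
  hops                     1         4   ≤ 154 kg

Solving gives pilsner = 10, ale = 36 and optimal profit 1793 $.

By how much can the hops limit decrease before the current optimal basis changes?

Binding constraints: fermentation, hops. The basis is B = [[6,2],[1,4]] with det 22.
Per unit decrease in hops, x* moves by d = (0.0909, -0.2727).
The basis stays optimal until ale reaches 0; allowable decrease = 132 kg.

132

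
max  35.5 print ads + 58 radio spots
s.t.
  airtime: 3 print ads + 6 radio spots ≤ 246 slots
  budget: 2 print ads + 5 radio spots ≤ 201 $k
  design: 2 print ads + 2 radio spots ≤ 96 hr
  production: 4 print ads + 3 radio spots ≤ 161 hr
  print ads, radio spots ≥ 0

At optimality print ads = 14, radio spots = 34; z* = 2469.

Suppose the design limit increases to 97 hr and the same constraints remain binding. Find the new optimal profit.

Binding: airtime and design. Non-binding: budget (3 unused), production (3 unused).
By complementary slackness, y = 0 for the non-binding constraints.
The binding rows give the dual system: 3·y_airtime + 2·y_design = 35.5 and 6·y_airtime + 2·y_design = 58.
This yields shadow prices y_airtime = 7.5, y_design = 6.5.
Δz = y_design·Δb = 6.5 × (1) = 6.5, so new z* = 2469 + 6.5 = 2475.5.

2475.5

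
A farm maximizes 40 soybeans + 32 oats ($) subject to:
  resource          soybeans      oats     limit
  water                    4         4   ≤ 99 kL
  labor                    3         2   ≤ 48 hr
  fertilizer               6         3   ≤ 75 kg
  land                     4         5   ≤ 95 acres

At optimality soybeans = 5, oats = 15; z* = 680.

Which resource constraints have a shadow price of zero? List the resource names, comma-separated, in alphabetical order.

water: 80/99 (slack 19)
labor: 45/48 (slack 3)
fertilizer: 75/75 (binding)
land: 95/95 (binding)
By complementary slackness, a constraint with positive slack has shadow price 0 → labor, water.

labor, water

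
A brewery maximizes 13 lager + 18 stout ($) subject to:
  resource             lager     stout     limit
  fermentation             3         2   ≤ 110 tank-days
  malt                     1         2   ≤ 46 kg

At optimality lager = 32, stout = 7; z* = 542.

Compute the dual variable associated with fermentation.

Both fermentation and malt are binding at x*.
Dual feasibility on the basic columns requires 3·y_fermentation + 1·y_malt = 13, 2·y_fermentation + 2·y_malt = 18.
→ y_fermentation = 2 and y_malt = 7.
Shadow price of fermentation = 2.

2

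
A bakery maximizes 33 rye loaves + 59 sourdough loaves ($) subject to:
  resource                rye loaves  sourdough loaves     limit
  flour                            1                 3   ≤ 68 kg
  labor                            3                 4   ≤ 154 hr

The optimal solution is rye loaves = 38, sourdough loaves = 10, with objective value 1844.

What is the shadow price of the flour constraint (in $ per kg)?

9

Both flour and labor are binding at x*.
The binding rows give the dual system: 1·y_flour + 3·y_labor = 33 and 3·y_flour + 4·y_labor = 59.
Solving: y_flour = 9, y_labor = 8.
Shadow price of flour = 9.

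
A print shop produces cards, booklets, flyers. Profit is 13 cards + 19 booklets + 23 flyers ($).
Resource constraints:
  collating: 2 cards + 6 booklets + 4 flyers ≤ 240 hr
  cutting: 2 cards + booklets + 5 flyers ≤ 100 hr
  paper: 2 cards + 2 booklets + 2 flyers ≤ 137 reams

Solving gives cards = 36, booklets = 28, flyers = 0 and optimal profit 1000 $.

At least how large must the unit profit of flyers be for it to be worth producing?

Binding: collating and cutting. Non-binding: paper (9 unused).
By complementary slackness, y = 0 for the non-binding constraint.
Dual feasibility on the basic columns requires 2·y_collating + 2·y_cutting = 13, 6·y_collating + 1·y_cutting = 19.
Solving: y_collating = 2.5, y_cutting = 4.
flyers enters the basis when its profit ≥ yᵀa₃ = 2.5·4 + 4·5 = 30.

30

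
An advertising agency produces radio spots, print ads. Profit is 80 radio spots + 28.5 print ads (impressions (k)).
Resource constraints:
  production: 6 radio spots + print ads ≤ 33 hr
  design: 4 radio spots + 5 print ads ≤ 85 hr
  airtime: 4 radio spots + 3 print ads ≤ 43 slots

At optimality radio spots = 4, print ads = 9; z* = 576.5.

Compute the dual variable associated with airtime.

6.5

Binding: production and airtime. Non-binding: design (24 unused).
Slack constraints have shadow price 0 (complementary slackness).
From A_Bᵀ y = c: 6·y_production + 4·y_airtime = 80; 1·y_production + 3·y_airtime = 28.5.
Solving: y_production = 9, y_airtime = 6.5.
Shadow price of airtime = 6.5.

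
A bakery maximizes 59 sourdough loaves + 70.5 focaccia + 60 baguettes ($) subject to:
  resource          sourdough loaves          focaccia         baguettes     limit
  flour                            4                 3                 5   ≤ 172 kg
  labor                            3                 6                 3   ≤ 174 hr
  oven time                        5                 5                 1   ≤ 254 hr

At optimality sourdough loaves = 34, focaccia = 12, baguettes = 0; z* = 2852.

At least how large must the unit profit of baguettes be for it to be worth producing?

68.5

At the optimum: flour uses 172 of 172 (binding); labor uses 174 of 174 (binding); oven time uses 230 of 254 (slack = 24).
By complementary slackness, y = 0 for the non-binding constraint.
The binding rows give the dual system: 4·y_flour + 3·y_labor = 59 and 3·y_flour + 6·y_labor = 70.5.
→ y_flour = 9.5 and y_labor = 7.
baguettes enters the basis when its profit ≥ yᵀa₃ = 9.5·5 + 7·3 = 68.5.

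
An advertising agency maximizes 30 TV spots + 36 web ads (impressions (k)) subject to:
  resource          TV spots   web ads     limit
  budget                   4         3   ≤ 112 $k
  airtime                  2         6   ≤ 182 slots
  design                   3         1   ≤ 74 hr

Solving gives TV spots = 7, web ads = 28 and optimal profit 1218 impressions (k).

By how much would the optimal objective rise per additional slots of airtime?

At the optimum: budget uses 112 of 112 (binding); airtime uses 182 of 182 (binding); design uses 49 of 74 (slack = 25).
By complementary slackness, y = 0 for the non-binding constraint.
The binding rows give the dual system: 4·y_budget + 2·y_airtime = 30 and 3·y_budget + 6·y_airtime = 36.
Solving: y_budget = 6, y_airtime = 3.
Shadow price of airtime = 3.

3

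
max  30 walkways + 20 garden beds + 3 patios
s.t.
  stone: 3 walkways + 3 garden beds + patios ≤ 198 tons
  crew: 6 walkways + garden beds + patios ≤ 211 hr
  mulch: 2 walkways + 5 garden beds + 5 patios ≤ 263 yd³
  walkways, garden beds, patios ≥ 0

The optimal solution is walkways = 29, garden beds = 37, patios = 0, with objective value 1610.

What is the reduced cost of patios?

At the optimum: stone uses 198 of 198 (binding); crew uses 211 of 211 (binding); mulch uses 243 of 263 (slack = 20).
Since mulch is not tight, its dual is 0.
The binding rows give the dual system: 3·y_stone + 6·y_crew = 30 and 3·y_stone + 1·y_crew = 20.
→ y_stone = 6 and y_crew = 2.
Reduced cost of patios: c₃ − yᵀa₃ = 3 − (6·1 + 2·1) = 3 − 8 = -5.

-5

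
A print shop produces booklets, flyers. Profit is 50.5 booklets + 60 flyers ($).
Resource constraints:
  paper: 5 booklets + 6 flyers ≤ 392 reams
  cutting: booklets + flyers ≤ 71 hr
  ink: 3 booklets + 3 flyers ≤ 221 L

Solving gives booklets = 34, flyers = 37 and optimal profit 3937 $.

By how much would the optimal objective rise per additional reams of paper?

9.5

Binding: paper and cutting. Non-binding: ink (8 unused).
By complementary slackness, y = 0 for the non-binding constraint.
Dual feasibility on the basic columns requires 5·y_paper + 1·y_cutting = 50.5, 6·y_paper + 1·y_cutting = 60.
Solving: y_paper = 9.5, y_cutting = 3.
Shadow price of paper = 9.5.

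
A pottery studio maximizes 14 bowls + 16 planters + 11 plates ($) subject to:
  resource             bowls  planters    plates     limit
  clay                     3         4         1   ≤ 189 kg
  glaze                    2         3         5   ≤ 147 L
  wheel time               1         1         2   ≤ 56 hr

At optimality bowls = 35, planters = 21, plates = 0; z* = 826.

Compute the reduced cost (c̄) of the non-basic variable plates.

At the optimum: clay uses 189 of 189 (binding); glaze uses 133 of 147 (slack = 14); wheel time uses 56 of 56 (binding).
By complementary slackness, y = 0 for the non-binding constraint.
The binding rows give the dual system: 3·y_clay + 1·y_wheel time = 14 and 4·y_clay + 1·y_wheel time = 16.
This yields shadow prices y_clay = 2, y_wheel time = 8.
Reduced cost of plates: c₃ − yᵀa₃ = 11 − (2·1 + 8·2) = 11 − 18 = -7.

-7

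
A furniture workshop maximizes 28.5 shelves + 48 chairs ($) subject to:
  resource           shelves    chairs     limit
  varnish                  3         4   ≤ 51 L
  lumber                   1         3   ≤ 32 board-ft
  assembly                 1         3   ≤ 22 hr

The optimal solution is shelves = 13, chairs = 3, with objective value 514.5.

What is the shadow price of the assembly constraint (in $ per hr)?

6

Check each constraint at x*: varnish 51/51 (tight); lumber 22/32 (slack 10); assembly 22/22 (tight).
Since lumber is not tight, its dual is 0.
Dual feasibility on the basic columns requires 3·y_varnish + 1·y_assembly = 28.5, 4·y_varnish + 3·y_assembly = 48.
→ y_varnish = 7.5 and y_assembly = 6.
Shadow price of assembly = 6.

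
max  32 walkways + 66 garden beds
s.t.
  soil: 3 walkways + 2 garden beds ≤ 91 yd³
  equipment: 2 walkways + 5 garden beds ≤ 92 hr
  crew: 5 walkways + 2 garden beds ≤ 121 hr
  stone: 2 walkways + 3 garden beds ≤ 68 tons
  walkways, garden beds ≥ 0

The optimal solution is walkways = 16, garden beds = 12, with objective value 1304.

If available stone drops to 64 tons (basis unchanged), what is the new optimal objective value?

At the optimum: soil uses 72 of 91 (slack = 19); equipment uses 92 of 92 (binding); crew uses 104 of 121 (slack = 17); stone uses 68 of 68 (binding).
Since soil, crew are not tight, their duals are 0.
Dual feasibility on the basic columns requires 2·y_equipment + 2·y_stone = 32, 5·y_equipment + 3·y_stone = 66.
Solving: y_equipment = 9, y_stone = 7.
Δz = y_stone·Δb = 7 × (-4) = -28, so new z* = 1304 − 28 = 1276.

1276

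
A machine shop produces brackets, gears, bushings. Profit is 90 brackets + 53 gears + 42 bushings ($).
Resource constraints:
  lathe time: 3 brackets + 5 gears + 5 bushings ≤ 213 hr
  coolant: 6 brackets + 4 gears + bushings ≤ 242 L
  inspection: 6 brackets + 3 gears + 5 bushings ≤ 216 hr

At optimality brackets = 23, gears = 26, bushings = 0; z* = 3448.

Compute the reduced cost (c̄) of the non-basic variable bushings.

-1

Check each constraint at x*: lathe time 199/213 (slack 14); coolant 242/242 (tight); inspection 216/216 (tight).
Slack constraints have shadow price 0 (complementary slackness).
Dual feasibility on the basic columns requires 6·y_coolant + 6·y_inspection = 90, 4·y_coolant + 3·y_inspection = 53.
Solving: y_coolant = 8, y_inspection = 7.
Reduced cost of bushings: c₃ − yᵀa₃ = 42 − (8·1 + 7·5) = 42 − 43 = -1.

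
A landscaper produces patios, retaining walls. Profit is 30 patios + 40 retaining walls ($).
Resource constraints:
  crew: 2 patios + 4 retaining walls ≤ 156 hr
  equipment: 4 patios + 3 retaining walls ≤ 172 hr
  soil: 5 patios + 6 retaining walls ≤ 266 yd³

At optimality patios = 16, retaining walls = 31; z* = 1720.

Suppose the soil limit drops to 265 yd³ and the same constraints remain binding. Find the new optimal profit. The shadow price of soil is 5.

1715

Δb = -1, so new z* = 1720 + (5)·(-1) = 1720 − 5 = 1715.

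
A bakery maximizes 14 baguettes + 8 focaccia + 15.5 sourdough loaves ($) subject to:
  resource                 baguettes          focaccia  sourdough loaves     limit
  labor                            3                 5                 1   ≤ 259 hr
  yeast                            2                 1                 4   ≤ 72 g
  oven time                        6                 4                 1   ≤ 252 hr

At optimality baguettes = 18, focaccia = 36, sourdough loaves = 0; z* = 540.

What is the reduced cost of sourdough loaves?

Binding: yeast and oven time. Non-binding: labor (25 unused).
By complementary slackness, y = 0 for the non-binding constraint.
From A_Bᵀ y = c: 2·y_yeast + 6·y_oven time = 14; 1·y_yeast + 4·y_oven time = 8.
This yields shadow prices y_yeast = 4, y_oven time = 1.
Reduced cost of sourdough loaves: c₃ − yᵀa₃ = 15.5 − (4·4 + 1·1) = 15.5 − 17 = -1.5.

-1.5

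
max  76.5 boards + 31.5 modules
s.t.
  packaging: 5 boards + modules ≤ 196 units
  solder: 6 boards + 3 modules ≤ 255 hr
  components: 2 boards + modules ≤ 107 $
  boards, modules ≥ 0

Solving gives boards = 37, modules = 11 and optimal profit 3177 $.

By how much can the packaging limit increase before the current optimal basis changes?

Binding constraints: packaging, solder. The basis is B = [[5,1],[6,3]] with det 9.
Per unit increase in packaging, x* moves by d = (0.3333, -0.6667).
The basis stays optimal until modules reaches 0; allowable increase = 16.5 units.

16.5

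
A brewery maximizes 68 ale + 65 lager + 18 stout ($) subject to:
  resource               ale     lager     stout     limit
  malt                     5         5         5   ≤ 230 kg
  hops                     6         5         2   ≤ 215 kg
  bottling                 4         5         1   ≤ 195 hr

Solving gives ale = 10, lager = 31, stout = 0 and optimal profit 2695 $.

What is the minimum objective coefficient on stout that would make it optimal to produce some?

21

Check each constraint at x*: malt 205/230 (slack 25); hops 215/215 (tight); bottling 195/195 (tight).
By complementary slackness, y = 0 for the non-binding constraint.
The binding rows give the dual system: 6·y_hops + 4·y_bottling = 68 and 5·y_hops + 5·y_bottling = 65.
This yields shadow prices y_hops = 8, y_bottling = 5.
stout enters the basis when its profit ≥ yᵀa₃ = 8·2 + 5·1 = 21.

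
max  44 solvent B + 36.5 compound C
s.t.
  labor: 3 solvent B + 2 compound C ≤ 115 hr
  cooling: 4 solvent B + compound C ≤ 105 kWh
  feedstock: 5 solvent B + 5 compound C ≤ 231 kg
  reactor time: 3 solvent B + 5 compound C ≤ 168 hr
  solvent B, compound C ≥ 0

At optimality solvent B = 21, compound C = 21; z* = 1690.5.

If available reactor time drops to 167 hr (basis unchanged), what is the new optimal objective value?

Check each constraint at x*: labor 105/115 (slack 10); cooling 105/105 (tight); feedstock 210/231 (slack 21); reactor time 168/168 (tight).
By complementary slackness, y = 0 for the non-binding constraints.
The binding rows give the dual system: 4·y_cooling + 3·y_reactor time = 44 and 1·y_cooling + 5·y_reactor time = 36.5.
→ y_cooling = 6.5 and y_reactor time = 6.
Δz = y_reactor time·Δb = 6 × (-1) = -6, so new z* = 1690.5 − 6 = 1684.5.

1684.5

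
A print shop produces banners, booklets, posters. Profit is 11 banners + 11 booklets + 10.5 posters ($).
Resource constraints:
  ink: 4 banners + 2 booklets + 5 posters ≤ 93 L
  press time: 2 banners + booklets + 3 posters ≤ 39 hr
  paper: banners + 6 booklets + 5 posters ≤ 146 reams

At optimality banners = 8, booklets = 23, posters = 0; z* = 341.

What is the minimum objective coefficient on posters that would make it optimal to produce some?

Check each constraint at x*: ink 78/93 (slack 15); press time 39/39 (tight); paper 146/146 (tight).
Since ink is not tight, its dual is 0.
From A_Bᵀ y = c: 2·y_press time + 1·y_paper = 11; 1·y_press time + 6·y_paper = 11.
Solving: y_press time = 5, y_paper = 1.
posters enters the basis when its profit ≥ yᵀa₃ = 5·3 + 1·5 = 20.

20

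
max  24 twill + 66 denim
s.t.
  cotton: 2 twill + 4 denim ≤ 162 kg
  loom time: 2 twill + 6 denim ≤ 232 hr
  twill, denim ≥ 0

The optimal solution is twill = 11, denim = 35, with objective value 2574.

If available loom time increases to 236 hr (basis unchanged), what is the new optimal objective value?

2610

At the optimum: cotton uses 162 of 162 (binding); loom time uses 232 of 232 (binding).
The binding rows give the dual system: 2·y_cotton + 2·y_loom time = 24 and 4·y_cotton + 6·y_loom time = 66.
Solving: y_cotton = 3, y_loom time = 9.
Δz = y_loom time·Δb = 9 × (4) = 36, so new z* = 2574 + 36 = 2610.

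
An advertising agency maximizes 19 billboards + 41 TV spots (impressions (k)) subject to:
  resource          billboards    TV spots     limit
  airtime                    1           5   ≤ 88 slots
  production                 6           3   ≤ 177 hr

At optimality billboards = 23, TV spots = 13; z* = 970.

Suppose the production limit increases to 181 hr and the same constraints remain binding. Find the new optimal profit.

At the optimum: airtime uses 88 of 88 (binding); production uses 177 of 177 (binding).
From A_Bᵀ y = c: 1·y_airtime + 6·y_production = 19; 5·y_airtime + 3·y_production = 41.
This yields shadow prices y_airtime = 7, y_production = 2.
Δz = y_production·Δb = 2 × (4) = 8, so new z* = 970 + 8 = 978.

978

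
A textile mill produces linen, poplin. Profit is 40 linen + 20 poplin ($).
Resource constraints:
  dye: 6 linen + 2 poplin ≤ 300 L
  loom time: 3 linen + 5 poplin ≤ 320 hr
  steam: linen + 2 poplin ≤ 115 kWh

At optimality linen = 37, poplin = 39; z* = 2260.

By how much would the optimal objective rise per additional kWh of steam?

4

At the optimum: dye uses 300 of 300 (binding); loom time uses 306 of 320 (slack = 14); steam uses 115 of 115 (binding).
By complementary slackness, y = 0 for the non-binding constraint.
From A_Bᵀ y = c: 6·y_dye + 1·y_steam = 40; 2·y_dye + 2·y_steam = 20.
Solving: y_dye = 6, y_steam = 4.
Shadow price of steam = 4.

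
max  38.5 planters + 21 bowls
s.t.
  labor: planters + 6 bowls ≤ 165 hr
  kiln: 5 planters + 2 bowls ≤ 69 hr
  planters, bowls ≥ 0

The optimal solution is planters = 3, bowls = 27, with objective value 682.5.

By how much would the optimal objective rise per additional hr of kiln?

7.5

Check each constraint at x*: labor 165/165 (tight); kiln 69/69 (tight).
The binding rows give the dual system: 1·y_labor + 5·y_kiln = 38.5 and 6·y_labor + 2·y_kiln = 21.
→ y_labor = 1 and y_kiln = 7.5.
Shadow price of kiln = 7.5.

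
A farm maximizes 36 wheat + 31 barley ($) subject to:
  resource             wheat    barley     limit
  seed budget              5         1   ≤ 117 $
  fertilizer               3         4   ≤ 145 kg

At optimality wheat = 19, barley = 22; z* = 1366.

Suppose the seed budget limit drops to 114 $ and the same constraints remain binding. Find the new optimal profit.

1357

Check each constraint at x*: seed budget 117/117 (tight); fertilizer 145/145 (tight).
Dual feasibility on the basic columns requires 5·y_seed budget + 3·y_fertilizer = 36, 1·y_seed budget + 4·y_fertilizer = 31.
This yields shadow prices y_seed budget = 3, y_fertilizer = 7.
Δz = y_seed budget·Δb = 3 × (-3) = -9, so new z* = 1366 − 9 = 1357.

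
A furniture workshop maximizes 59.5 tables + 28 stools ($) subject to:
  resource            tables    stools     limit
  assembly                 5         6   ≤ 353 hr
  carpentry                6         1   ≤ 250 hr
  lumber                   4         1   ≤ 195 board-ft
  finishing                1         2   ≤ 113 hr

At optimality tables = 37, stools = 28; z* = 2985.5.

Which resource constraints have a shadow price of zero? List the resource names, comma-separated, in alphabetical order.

finishing, lumber

assembly: 353/353 (binding)
carpentry: 250/250 (binding)
lumber: 176/195 (slack 19)
finishing: 93/113 (slack 20)
By complementary slackness, a constraint with positive slack has shadow price 0 → finishing, lumber.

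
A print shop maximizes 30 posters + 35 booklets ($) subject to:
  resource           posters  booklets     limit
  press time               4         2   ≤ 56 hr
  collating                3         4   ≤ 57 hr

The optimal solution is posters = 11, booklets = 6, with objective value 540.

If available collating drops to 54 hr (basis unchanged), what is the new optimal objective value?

Both press time and collating are binding at x*.
Dual feasibility on the basic columns requires 4·y_press time + 3·y_collating = 30, 2·y_press time + 4·y_collating = 35.
→ y_press time = 1.5 and y_collating = 8.
Δz = y_collating·Δb = 8 × (-3) = -24, so new z* = 540 − 24 = 516.

516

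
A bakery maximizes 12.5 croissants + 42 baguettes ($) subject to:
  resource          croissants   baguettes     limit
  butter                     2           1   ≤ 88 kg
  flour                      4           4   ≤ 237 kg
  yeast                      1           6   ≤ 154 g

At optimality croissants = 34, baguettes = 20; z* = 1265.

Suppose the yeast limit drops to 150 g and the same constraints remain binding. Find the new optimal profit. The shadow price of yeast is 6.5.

Δb = -4, so new z* = 1265 + (6.5)·(-4) = 1265 − 26 = 1239.

1239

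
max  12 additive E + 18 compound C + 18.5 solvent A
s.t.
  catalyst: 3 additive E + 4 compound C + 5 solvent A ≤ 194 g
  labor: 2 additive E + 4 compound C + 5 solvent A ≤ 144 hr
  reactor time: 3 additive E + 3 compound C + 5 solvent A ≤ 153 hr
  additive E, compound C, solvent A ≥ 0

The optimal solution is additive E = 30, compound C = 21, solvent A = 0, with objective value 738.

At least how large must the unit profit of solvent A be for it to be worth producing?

Check each constraint at x*: catalyst 174/194 (slack 20); labor 144/144 (tight); reactor time 153/153 (tight).
By complementary slackness, y = 0 for the non-binding constraint.
From A_Bᵀ y = c: 2·y_labor + 3·y_reactor time = 12; 4·y_labor + 3·y_reactor time = 18.
→ y_labor = 3 and y_reactor time = 2.
solvent A enters the basis when its profit ≥ yᵀa₃ = 3·5 + 2·5 = 25.

25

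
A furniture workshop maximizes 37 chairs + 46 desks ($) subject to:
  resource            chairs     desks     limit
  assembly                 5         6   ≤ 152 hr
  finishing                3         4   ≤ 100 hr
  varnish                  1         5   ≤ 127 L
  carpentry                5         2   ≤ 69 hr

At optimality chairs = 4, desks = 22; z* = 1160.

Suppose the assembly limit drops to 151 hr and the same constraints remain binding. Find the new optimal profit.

1155

Check each constraint at x*: assembly 152/152 (tight); finishing 100/100 (tight); varnish 114/127 (slack 13); carpentry 64/69 (slack 5).
Since varnish, carpentry are not tight, their duals are 0.
From A_Bᵀ y = c: 5·y_assembly + 3·y_finishing = 37; 6·y_assembly + 4·y_finishing = 46.
This yields shadow prices y_assembly = 5, y_finishing = 4.
Δz = y_assembly·Δb = 5 × (-1) = -5, so new z* = 1160 − 5 = 1155.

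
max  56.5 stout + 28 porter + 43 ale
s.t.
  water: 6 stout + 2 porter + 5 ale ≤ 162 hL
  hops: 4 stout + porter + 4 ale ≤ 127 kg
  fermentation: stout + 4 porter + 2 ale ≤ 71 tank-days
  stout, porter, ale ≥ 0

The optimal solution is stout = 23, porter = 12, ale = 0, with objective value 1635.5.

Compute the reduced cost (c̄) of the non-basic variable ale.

Binding: water and fermentation. Non-binding: hops (23 unused).
Slack constraints have shadow price 0 (complementary slackness).
The binding rows give the dual system: 6·y_water + 1·y_fermentation = 56.5 and 2·y_water + 4·y_fermentation = 28.
→ y_water = 9 and y_fermentation = 2.5.
Reduced cost of ale: c₃ − yᵀa₃ = 43 − (9·5 + 2.5·2) = 43 − 50 = -7.

-7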